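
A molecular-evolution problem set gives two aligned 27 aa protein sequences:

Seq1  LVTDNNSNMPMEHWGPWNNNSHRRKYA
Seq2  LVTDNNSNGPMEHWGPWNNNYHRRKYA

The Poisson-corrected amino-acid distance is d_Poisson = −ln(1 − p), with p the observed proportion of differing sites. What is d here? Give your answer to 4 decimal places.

The sequences differ at positions 9 (M/G), 21 (S/Y).
p = 2/27 = 0.074074.
d = −ln(1 − 0.074074) = −ln(0.925926) = 0.0770.

0.0770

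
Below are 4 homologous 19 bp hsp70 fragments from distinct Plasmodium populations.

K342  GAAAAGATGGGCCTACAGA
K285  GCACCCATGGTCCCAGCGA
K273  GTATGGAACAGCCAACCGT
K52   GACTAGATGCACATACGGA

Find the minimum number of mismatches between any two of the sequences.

Pairwise Hamming distances:
  K342 vs K285: 8
  K342 vs K273: 9
  K342 vs K52: 6
  K285 vs K273: 11
  K285 vs K52: 11
  K273 vs K52: 11
The smallest is 6, between K342 and K52.

6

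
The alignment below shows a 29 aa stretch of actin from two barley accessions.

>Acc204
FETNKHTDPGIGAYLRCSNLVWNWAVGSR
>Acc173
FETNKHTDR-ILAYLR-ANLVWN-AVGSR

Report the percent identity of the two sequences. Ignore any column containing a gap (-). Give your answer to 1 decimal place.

Excluding the 3 gap columns leaves 26 comparable sites.
The sequences differ at positions 9 (P/R), 12 (G/L), 18 (S/A).
23 of the 26 comparable sites match, so the percent identity is 23/26 × 100 = 88.5%.

88.5%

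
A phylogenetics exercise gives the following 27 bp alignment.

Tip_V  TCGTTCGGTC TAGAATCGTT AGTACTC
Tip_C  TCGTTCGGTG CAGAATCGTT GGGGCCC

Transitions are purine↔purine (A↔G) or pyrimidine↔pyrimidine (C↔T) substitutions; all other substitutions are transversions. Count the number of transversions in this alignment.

Differing sites — 10:C/G (Tv); 11:T/C (Ti); 21:A/G (Ti); 23:T/G (Tv); 24:A/G (Ti); 26:T/C (Ti).
Of the 6 differences, 4 transitions and 2 transversions, so the answer is 2.

2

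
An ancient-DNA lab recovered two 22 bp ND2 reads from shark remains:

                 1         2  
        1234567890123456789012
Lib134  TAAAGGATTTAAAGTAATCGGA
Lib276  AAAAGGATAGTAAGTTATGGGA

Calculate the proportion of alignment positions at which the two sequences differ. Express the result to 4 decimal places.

The sequences differ at positions 1 (T/A), 9 (T/A), 10 (T/G), 11 (A/T), 16 (A/T), 19 (C/G).
There are 6 differences over 22 sites, so p = 6/22 = 0.2727.

0.2727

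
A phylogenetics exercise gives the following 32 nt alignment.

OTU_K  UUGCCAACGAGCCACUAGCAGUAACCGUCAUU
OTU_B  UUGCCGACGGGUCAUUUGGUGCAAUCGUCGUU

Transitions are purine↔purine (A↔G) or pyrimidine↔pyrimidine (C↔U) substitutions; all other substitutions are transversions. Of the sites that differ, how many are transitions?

Mismatches occur at site 6 (A/G, transition), site 10 (A/G, transition), site 12 (C/U, transition), site 15 (C/U, transition), site 17 (A/U, transversion), site 19 (C/G, transversion), site 20 (A/U, transversion), site 22 (U/C, transition), site 25 (C/U, transition), site 30 (A/G, transition).
Of the 10 differences, 7 transitions and 3 transversions, so the answer is 7.

7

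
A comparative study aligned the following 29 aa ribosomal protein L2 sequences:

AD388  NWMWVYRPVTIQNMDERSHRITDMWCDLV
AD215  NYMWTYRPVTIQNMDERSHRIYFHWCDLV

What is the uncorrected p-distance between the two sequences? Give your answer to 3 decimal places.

Mismatches occur at site 2 (W→Y), site 5 (V→T), site 22 (T→Y), site 23 (D→F), site 24 (M→H).
There are 5 differences over 29 sites, so p = 5/29 = 0.172.

0.172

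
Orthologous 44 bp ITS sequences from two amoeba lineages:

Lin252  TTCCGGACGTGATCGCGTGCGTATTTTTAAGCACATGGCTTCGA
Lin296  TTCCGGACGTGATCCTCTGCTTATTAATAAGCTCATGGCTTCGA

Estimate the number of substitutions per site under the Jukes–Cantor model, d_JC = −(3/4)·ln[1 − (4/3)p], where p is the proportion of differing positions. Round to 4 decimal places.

Mismatches occur at site 15 (G→C), site 16 (C→T), site 17 (G→C), site 21 (G→T), site 26 (T→A), site 27 (T→A), site 33 (A→T).
p = 7/44 = 0.159091.
d = −0.75 · ln(1 − (4/3)·0.159091) = −0.75 · ln(0.787879) = −0.75 · (-0.238411) = 0.1788.

0.1788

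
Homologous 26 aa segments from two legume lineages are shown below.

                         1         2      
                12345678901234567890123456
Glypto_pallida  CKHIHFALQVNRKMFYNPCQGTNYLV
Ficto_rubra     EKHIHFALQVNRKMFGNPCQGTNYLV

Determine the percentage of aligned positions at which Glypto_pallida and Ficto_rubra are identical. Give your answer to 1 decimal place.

Mismatches occur at site 1 (C↔E), site 16 (Y↔G).
24 of the 26 sites match, so the percent identity is 24/26 × 100 = 92.3%.

92.3%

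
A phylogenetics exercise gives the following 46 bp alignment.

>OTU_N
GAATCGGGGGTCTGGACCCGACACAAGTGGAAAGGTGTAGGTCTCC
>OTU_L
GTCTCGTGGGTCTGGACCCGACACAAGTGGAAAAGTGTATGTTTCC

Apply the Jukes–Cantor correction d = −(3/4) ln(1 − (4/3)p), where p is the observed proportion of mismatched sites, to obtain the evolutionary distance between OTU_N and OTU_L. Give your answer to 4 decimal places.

0.1433

The sequences differ at positions 2 (A/T), 3 (A/C), 7 (G/T), 34 (G/A), 40 (G/T), 43 (C/T).
p = 6/46 = 0.130435.
d = −0.75 · ln(1 − (4/3)·0.130435) = −0.75 · ln(0.826087) = −0.75 · (-0.191055) = 0.1433.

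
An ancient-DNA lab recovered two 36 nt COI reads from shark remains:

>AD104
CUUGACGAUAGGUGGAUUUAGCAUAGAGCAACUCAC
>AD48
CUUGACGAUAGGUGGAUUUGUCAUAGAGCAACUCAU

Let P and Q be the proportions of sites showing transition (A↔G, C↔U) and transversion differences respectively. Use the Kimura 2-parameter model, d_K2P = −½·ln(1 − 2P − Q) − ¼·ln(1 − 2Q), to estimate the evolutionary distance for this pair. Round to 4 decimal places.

0.0891

The sequences differ at positions 20 (A/G, transition), 21 (G/U, transversion), 36 (C/U, transition).
Of the 3 differences, 2 transitions and 1 transversion over 36 sites: P = 2/36 = 0.055556, Q = 1/36 = 0.027778.
d = −0.5·ln(0.861110) − 0.25·ln(0.944444) = −0.5·(-0.149533) − 0.25·(-0.057159) = 0.0891.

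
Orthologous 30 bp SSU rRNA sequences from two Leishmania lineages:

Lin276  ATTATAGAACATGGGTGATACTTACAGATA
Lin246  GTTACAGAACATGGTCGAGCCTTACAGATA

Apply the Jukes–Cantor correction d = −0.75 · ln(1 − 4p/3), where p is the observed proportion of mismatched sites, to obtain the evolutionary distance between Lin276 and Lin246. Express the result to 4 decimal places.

Mismatches occur at site 1 (A/G), site 5 (T/C), site 15 (G/T), site 16 (T/C), site 19 (T/G), site 20 (A/C).
p = 6/30 = 0.200000.
d = −0.75 · ln(1 − (4/3)·0.200000) = −0.75 · ln(0.733333) = −0.75 · (-0.310155) = 0.2326.

0.2326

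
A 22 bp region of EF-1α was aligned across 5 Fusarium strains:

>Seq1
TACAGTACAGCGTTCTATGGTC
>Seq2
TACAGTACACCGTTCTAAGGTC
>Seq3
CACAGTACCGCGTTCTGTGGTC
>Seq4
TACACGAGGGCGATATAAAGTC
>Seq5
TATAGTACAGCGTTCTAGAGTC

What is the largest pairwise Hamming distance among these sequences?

Pairwise Hamming distances:
  Seq1 vs Seq2: 2
  Seq1 vs Seq3: 3
  Seq1 vs Seq4: 8
  Seq1 vs Seq5: 3
  Seq2 vs Seq3: 5
  Seq2 vs Seq4: 8
  Seq2 vs Seq5: 4
  Seq3 vs Seq4: 10
  Seq3 vs Seq5: 6
  Seq4 vs Seq5: 8
The largest is 10, between Seq3 and Seq4.

10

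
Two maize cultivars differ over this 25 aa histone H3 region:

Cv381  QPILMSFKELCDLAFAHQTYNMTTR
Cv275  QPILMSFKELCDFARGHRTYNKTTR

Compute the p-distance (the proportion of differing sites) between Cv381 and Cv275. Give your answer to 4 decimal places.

0.2000

The sequences differ at positions 13 (L/F), 15 (F/R), 16 (A/G), 18 (Q/R), 22 (M/K).
There are 5 differences over 25 sites, so p = 5/25 = 0.2000.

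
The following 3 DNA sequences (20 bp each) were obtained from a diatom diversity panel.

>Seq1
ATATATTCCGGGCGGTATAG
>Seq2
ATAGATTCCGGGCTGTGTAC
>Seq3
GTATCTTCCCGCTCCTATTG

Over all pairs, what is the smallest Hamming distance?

Pairwise Hamming distances:
  Seq1 vs Seq2: 4
  Seq1 vs Seq3: 8
  Seq2 vs Seq3: 11
The smallest is 4, between Seq1 and Seq2.

4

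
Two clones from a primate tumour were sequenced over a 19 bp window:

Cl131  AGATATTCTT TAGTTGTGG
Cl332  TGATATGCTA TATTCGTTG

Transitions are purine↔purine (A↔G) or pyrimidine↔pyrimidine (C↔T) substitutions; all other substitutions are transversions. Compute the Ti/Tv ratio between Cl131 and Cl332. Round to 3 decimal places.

0.200

Mismatches occur at site 1 (A→T, transversion), site 7 (T→G, transversion), site 10 (T→A, transversion), site 13 (G→T, transversion), site 15 (T→C, transition), site 18 (G→T, transversion).
Of the 6 differences, 1 transition and 5 transversions, so Ti/Tv = 1/5 = 0.200.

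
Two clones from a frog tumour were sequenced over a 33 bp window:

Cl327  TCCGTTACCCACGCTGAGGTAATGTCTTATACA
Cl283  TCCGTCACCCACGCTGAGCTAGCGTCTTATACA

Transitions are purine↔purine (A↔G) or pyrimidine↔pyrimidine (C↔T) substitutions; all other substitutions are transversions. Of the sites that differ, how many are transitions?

The sequences differ at positions 6 (T/C, transition), 19 (G/C, transversion), 22 (A/G, transition), 23 (T/C, transition).
Of the 4 differences, 3 transitions and 1 transversion, so the answer is 3.

3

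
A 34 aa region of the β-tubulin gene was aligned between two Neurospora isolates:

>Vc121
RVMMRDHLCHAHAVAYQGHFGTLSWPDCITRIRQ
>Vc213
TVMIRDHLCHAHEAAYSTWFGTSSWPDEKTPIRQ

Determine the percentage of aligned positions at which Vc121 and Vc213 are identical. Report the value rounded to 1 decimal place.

Mismatches occur at site 1 (R→T), site 4 (M→I), site 13 (A→E), site 14 (V→A), site 17 (Q→S), site 18 (G→T), site 19 (H→W), site 23 (L→S), site 28 (C→E), site 29 (I→K), site 31 (R→P).
23 of the 34 sites match, so the percent identity is 23/34 × 100 = 67.6%.

67.6%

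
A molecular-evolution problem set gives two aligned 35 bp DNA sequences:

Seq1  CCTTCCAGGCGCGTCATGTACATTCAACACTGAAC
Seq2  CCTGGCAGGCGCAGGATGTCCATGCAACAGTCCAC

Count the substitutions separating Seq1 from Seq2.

The sequences differ at positions 4 (T/G), 5 (C/G), 13 (G/A), 14 (T/G), 15 (C/G), 20 (A/C), 24 (T/G), 30 (C/G), 32 (G/C), 33 (A/C).
That gives 10 mismatches out of 35 aligned sites, so the Hamming distance is 10.

10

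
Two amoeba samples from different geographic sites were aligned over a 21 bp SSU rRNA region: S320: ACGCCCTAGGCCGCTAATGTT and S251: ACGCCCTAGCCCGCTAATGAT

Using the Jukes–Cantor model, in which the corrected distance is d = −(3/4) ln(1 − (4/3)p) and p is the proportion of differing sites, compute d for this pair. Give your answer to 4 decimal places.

Differing sites — 10:G/C; 20:T/A.
p = 2/21 = 0.095238.
d = −0.75 · ln(1 − (4/3)·0.095238) = −0.75 · ln(0.873016) = −0.75 · (-0.135801) = 0.1019.

0.1019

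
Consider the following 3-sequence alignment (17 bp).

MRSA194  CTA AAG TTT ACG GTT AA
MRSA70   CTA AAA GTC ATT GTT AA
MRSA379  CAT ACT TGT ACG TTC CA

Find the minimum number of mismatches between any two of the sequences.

Pairwise Hamming distances:
  MRSA194 vs MRSA70: 5
  MRSA194 vs MRSA379: 8
  MRSA70 vs MRSA379: 12
The smallest is 5, between MRSA194 and MRSA70.

5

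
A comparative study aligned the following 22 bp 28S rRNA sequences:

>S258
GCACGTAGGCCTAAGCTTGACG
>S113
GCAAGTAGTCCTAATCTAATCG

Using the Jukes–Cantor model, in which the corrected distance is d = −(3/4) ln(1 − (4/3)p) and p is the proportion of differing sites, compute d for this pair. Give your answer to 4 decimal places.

Mismatches occur at site 4 (C→A), site 9 (G→T), site 15 (G→T), site 18 (T→A), site 19 (G→A), site 20 (A→T).
p = 6/22 = 0.272727.
d = −0.75 · ln(1 − (4/3)·0.272727) = −0.75 · ln(0.636364) = −0.75 · (-0.451985) = 0.3390.

0.3390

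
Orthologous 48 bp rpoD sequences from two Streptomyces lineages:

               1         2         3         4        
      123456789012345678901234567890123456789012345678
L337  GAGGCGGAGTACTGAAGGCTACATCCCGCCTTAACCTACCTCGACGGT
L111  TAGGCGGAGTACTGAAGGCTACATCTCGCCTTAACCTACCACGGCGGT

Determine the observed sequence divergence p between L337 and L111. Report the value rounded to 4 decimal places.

0.0833

Mismatches occur at site 1 (G↔T), site 26 (C↔T), site 41 (T↔A), site 44 (A↔G).
There are 4 differences over 48 sites, so p = 4/48 = 0.0833.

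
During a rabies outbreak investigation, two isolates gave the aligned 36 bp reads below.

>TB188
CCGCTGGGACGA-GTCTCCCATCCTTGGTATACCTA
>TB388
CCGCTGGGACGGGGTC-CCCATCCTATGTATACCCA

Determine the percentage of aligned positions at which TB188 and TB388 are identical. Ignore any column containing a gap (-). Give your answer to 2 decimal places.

Excluding the 2 gap columns leaves 34 comparable sites.
Mismatches occur at site 12 (A/G), site 26 (T/A), site 27 (G/T), site 35 (T/C).
30 of the 34 comparable sites match, so the percent identity is 30/34 × 100 = 88.24%.

88.24%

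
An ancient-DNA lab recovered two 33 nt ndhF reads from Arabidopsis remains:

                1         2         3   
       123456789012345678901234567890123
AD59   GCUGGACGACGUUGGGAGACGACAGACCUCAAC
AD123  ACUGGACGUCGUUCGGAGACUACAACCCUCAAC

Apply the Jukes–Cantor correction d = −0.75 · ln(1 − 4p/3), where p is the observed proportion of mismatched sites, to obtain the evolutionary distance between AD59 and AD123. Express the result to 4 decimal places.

Differing sites — 1:G/A; 9:A/U; 14:G/C; 21:G/U; 25:G/A; 26:A/C.
p = 6/33 = 0.181818.
d = −0.75 · ln(1 − (4/3)·0.181818) = −0.75 · ln(0.757576) = −0.75 · (-0.277631) = 0.2082.

0.2082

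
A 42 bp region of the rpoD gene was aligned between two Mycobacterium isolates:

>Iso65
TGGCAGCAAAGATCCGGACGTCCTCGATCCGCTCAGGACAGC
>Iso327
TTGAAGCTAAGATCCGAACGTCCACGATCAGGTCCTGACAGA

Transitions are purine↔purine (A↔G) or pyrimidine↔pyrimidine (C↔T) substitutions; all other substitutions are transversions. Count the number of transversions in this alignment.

Differing sites — 2:G/T (Tv); 4:C/A (Tv); 8:A/T (Tv); 17:G/A (Ti); 24:T/A (Tv); 30:C/A (Tv); 32:C/G (Tv); 35:A/C (Tv); 36:G/T (Tv); 42:C/A (Tv).
Of the 10 differences, 1 transition and 9 transversions, so the answer is 9.

9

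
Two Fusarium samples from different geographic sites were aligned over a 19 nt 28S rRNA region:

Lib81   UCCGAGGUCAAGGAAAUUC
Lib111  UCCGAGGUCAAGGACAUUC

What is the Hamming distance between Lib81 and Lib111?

1

Differing sites — 15:A/C.
That gives 1 mismatch out of 19 aligned sites, so the Hamming distance is 1.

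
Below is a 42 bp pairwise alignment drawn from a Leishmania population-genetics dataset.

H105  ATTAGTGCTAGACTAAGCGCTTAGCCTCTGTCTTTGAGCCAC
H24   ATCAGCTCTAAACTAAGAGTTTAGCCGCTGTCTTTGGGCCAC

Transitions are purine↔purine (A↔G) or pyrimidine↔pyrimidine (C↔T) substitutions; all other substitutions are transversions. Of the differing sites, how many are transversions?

Differing sites — 3:T/C (Ti); 6:T/C (Ti); 7:G/T (Tv); 11:G/A (Ti); 18:C/A (Tv); 20:C/T (Ti); 27:T/G (Tv); 37:A/G (Ti).
Of the 8 differences, 5 transitions and 3 transversions, so the answer is 3.

3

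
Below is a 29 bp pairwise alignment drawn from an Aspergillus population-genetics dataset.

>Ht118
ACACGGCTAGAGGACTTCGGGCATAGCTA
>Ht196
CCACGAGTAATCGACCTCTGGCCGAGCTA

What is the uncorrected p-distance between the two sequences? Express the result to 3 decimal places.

Mismatches occur at site 1 (A↔C), site 6 (G↔A), site 7 (C↔G), site 10 (G↔A), site 11 (A↔T), site 12 (G↔C), site 16 (T↔C), site 19 (G↔T), site 23 (A↔C), site 24 (T↔G).
There are 10 differences over 29 sites, so p = 10/29 = 0.345.

0.345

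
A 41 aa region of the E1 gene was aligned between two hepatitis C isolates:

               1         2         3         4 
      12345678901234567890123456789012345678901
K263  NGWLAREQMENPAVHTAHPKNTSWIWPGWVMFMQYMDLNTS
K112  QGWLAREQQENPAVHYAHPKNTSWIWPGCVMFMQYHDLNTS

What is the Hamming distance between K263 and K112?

Mismatches occur at site 1 (N↔Q), site 9 (M↔Q), site 16 (T↔Y), site 29 (W↔C), site 36 (M↔H).
That gives 5 mismatches out of 41 aligned sites, so the Hamming distance is 5.

5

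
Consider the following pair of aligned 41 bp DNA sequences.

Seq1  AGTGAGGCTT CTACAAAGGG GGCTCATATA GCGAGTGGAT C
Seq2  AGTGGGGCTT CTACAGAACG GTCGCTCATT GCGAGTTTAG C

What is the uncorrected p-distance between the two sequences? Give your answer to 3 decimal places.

Differing sites — 5:A/G; 16:A/G; 18:G/A; 19:G/C; 22:G/T; 24:T/G; 26:A/T; 27:T/C; 30:A/T; 37:G/T; 38:G/T; 40:T/G.
There are 12 differences over 41 sites, so p = 12/41 = 0.293.

0.293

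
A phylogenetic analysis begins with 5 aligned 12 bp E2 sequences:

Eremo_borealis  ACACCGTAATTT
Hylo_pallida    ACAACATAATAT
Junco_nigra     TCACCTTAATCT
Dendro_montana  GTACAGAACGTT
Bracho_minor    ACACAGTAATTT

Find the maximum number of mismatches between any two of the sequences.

Pairwise Hamming distances:
  Eremo_borealis vs Hylo_pallida: 3
  Eremo_borealis vs Junco_nigra: 3
  Eremo_borealis vs Dendro_montana: 6
  Eremo_borealis vs Bracho_minor: 1
  Hylo_pallida vs Junco_nigra: 4
  Hylo_pallida vs Dendro_montana: 9
  Hylo_pallida vs Bracho_minor: 4
  Junco_nigra vs Dendro_montana: 8
  Junco_nigra vs Bracho_minor: 4
  Dendro_montana vs Bracho_minor: 5
The largest is 9, between Hylo_pallida and Dendro_montana.

9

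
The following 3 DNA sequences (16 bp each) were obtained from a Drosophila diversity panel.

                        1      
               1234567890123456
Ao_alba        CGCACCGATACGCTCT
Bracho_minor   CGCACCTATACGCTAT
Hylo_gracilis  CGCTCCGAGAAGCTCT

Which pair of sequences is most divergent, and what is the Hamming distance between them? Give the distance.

Pairwise Hamming distances:
  Ao_alba vs Bracho_minor: 2
  Ao_alba vs Hylo_gracilis: 3
  Bracho_minor vs Hylo_gracilis: 5
The largest is 5, between Bracho_minor and Hylo_gracilis.

5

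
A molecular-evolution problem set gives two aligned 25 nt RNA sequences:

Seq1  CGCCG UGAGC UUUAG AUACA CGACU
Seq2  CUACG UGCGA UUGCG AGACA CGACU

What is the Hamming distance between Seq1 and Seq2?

7

Mismatches occur at site 2 (G↔U), site 3 (C↔A), site 8 (A↔C), site 10 (C↔A), site 13 (U↔G), site 14 (A↔C), site 17 (U↔G).
That gives 7 mismatches out of 25 aligned sites, so the Hamming distance is 7.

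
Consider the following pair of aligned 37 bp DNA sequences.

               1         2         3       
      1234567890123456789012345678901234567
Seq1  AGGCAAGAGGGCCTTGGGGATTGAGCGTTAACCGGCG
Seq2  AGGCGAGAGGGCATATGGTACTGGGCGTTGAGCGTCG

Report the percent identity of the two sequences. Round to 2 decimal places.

72.97%

The sequences differ at positions 5 (A/G), 13 (C/A), 15 (T/A), 16 (G/T), 19 (G/T), 21 (T/C), 24 (A/G), 30 (A/G), 32 (C/G), 35 (G/T).
27 of the 37 sites match, so the percent identity is 27/37 × 100 = 72.97%.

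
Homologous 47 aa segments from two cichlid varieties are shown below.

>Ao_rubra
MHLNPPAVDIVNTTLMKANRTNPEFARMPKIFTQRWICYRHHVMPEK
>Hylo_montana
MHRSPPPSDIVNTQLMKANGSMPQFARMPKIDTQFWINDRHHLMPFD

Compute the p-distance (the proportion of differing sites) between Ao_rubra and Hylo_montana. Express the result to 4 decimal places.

Mismatches occur at site 3 (L/R), site 4 (N/S), site 7 (A/P), site 8 (V/S), site 14 (T/Q), site 20 (R/G), site 21 (T/S), site 22 (N/M), site 24 (E/Q), site 32 (F/D), site 35 (R/F), site 38 (C/N), site 39 (Y/D), site 43 (V/L), site 46 (E/F), site 47 (K/D).
There are 16 differences over 47 sites, so p = 16/47 = 0.3404.

0.3404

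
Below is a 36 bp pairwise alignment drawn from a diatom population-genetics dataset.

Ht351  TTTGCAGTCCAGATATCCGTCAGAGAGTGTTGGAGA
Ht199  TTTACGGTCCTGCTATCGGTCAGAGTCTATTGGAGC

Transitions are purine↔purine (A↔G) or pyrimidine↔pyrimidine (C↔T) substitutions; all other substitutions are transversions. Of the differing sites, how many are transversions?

6

Mismatches occur at site 4 (G→A, transition), site 6 (A→G, transition), site 11 (A→T, transversion), site 13 (A→C, transversion), site 18 (C→G, transversion), site 26 (A→T, transversion), site 27 (G→C, transversion), site 29 (G→A, transition), site 36 (A→C, transversion).
Of the 9 differences, 3 transitions and 6 transversions, so the answer is 6.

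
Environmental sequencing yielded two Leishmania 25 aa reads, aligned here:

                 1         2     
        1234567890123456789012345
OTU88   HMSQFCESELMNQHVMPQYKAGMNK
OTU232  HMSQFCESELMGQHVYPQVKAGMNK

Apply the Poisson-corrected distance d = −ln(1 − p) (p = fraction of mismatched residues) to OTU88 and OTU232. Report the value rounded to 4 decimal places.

Differing sites — 12:N/G; 16:M/Y; 19:Y/V.
p = 3/25 = 0.120000.
d = −ln(1 − 0.120000) = −ln(0.880000) = 0.1278.

0.1278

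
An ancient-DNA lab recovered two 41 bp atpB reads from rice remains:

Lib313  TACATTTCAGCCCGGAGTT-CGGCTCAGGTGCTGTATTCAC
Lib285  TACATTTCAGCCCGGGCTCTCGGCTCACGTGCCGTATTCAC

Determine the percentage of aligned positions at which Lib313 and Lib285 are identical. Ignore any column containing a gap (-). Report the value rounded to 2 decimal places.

Excluding the 1 gap column leaves 40 comparable sites.
Mismatches occur at site 16 (A→G), site 17 (G→C), site 19 (T→C), site 28 (G→C), site 33 (T→C).
35 of the 40 comparable sites match, so the percent identity is 35/40 × 100 = 87.50%.

87.50%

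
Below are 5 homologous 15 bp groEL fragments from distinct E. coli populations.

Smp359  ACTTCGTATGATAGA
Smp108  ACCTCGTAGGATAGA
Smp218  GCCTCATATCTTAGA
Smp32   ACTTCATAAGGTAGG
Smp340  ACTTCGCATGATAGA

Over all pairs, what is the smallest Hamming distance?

1

Pairwise Hamming distances:
  Smp359 vs Smp108: 2
  Smp359 vs Smp218: 5
  Smp359 vs Smp32: 4
  Smp359 vs Smp340: 1
  Smp108 vs Smp218: 5
  Smp108 vs Smp32: 5
  Smp108 vs Smp340: 3
  Smp218 vs Smp32: 6
  Smp218 vs Smp340: 6
  Smp32 vs Smp340: 5
The smallest is 1, between Smp359 and Smp340.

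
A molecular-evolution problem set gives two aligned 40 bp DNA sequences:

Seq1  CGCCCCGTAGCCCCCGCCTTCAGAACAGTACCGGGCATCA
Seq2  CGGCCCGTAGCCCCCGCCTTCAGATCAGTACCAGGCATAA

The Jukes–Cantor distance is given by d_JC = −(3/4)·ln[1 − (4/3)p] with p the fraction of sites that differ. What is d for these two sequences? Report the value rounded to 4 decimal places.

0.1073

Differing sites — 3:C/G; 25:A/T; 33:G/A; 39:C/A.
p = 4/40 = 0.100000.
d = −0.75 · ln(1 − (4/3)·0.100000) = −0.75 · ln(0.866667) = −0.75 · (-0.143100) = 0.1073.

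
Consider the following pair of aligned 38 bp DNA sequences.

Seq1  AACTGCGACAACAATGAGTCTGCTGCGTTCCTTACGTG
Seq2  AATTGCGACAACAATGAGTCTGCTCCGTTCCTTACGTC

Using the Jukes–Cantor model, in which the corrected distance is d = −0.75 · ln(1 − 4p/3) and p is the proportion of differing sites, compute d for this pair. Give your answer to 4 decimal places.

Differing sites — 3:C/T; 25:G/C; 38:G/C.
p = 3/38 = 0.078947.
d = −0.75 · ln(1 − (4/3)·0.078947) = −0.75 · ln(0.894737) = −0.75 · (-0.111225) = 0.0834.

0.0834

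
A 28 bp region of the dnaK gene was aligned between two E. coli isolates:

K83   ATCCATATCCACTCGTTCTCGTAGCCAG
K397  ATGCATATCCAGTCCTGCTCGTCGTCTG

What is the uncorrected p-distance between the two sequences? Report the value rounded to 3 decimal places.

The sequences differ at positions 3 (C/G), 12 (C/G), 15 (G/C), 17 (T/G), 23 (A/C), 25 (C/T), 27 (A/T).
There are 7 differences over 28 sites, so p = 7/28 = 0.250.

0.250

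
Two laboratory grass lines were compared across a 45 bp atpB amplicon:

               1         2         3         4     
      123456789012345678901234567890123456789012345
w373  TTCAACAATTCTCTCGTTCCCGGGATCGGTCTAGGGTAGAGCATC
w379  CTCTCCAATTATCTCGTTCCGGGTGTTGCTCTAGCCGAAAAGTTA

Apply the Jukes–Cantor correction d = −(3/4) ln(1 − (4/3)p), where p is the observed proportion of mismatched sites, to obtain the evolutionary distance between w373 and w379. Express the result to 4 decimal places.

The sequences differ at positions 1 (T/C), 4 (A/T), 5 (A/C), 11 (C/A), 21 (C/G), 24 (G/T), 25 (A/G), 27 (C/T), 29 (G/C), 35 (G/C), 36 (G/C), 37 (T/G), 39 (G/A), 41 (G/A), 42 (C/G), 43 (A/T), 45 (C/A).
p = 17/45 = 0.377778.
d = −0.75 · ln(1 − (4/3)·0.377778) = −0.75 · ln(0.496296) = −0.75 · (-0.700583) = 0.5254.

0.5254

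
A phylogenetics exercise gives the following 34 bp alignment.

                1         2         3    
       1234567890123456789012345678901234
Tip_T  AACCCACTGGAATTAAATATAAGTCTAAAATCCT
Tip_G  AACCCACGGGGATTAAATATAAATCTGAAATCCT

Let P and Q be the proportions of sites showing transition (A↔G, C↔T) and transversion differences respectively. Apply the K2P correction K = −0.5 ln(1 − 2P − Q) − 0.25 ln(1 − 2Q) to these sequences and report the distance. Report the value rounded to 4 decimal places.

The sequences differ at positions 8 (T/G, transversion), 11 (A/G, transition), 23 (G/A, transition), 27 (A/G, transition).
Of the 4 differences, 3 transitions and 1 transversion over 34 sites: P = 3/34 = 0.088235, Q = 1/34 = 0.029412.
d = −0.5·ln(0.794118) − 0.25·ln(0.941176) = −0.5·(-0.230523) − 0.25·(-0.060625) = 0.1304.

0.1304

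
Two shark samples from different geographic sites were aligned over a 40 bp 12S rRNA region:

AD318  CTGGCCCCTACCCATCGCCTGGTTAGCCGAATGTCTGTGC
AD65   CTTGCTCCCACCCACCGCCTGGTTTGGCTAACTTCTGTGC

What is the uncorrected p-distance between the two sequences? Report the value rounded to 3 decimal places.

0.225

The sequences differ at positions 3 (G/T), 6 (C/T), 9 (T/C), 15 (T/C), 25 (A/T), 27 (C/G), 29 (G/T), 32 (T/C), 33 (G/T).
There are 9 differences over 40 sites, so p = 9/40 = 0.225.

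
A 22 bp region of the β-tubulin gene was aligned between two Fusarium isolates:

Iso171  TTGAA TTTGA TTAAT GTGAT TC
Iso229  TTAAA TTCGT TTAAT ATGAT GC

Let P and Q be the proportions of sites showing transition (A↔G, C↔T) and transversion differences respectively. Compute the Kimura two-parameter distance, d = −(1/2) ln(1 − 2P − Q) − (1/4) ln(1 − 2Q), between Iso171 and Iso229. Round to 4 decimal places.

0.2762

The sequences differ at positions 3 (G/A, transition), 8 (T/C, transition), 10 (A/T, transversion), 16 (G/A, transition), 21 (T/G, transversion).
Of the 5 differences, 3 transitions and 2 transversions over 22 sites: P = 3/22 = 0.136364, Q = 2/22 = 0.090909.
d = −0.5·ln(0.636363) − 0.25·ln(0.818182) = −0.5·(-0.451986) − 0.25·(-0.200670) = 0.2762.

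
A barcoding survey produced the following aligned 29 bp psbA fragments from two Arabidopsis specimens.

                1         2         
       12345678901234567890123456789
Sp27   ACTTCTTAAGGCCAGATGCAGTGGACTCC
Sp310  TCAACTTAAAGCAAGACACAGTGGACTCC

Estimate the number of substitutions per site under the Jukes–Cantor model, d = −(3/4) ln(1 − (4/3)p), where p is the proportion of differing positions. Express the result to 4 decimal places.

Differing sites — 1:A/T; 3:T/A; 4:T/A; 10:G/A; 13:C/A; 17:T/C; 18:G/A.
p = 7/29 = 0.241379.
d = −0.75 · ln(1 − (4/3)·0.241379) = −0.75 · ln(0.678161) = −0.75 · (-0.388371) = 0.2913.

0.2913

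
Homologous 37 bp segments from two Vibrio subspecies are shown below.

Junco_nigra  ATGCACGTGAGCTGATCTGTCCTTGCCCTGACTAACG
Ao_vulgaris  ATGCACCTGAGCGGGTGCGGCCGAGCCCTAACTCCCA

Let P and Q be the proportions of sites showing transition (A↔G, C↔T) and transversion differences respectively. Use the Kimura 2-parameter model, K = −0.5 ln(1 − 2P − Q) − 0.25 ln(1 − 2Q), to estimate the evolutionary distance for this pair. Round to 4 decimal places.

Mismatches occur at site 7 (G/C, transversion), site 13 (T/G, transversion), site 15 (A/G, transition), site 17 (C/G, transversion), site 18 (T/C, transition), site 20 (T/G, transversion), site 23 (T/G, transversion), site 24 (T/A, transversion), site 30 (G/A, transition), site 34 (A/C, transversion), site 35 (A/C, transversion), site 37 (G/A, transition).
Of the 12 differences, 4 transitions and 8 transversions over 37 sites: P = 4/37 = 0.108108, Q = 8/37 = 0.216216.
d = −0.5·ln(0.567568) − 0.25·ln(0.567568) = −0.5·(-0.566395) − 0.25·(-0.566395) = 0.4248.

0.4248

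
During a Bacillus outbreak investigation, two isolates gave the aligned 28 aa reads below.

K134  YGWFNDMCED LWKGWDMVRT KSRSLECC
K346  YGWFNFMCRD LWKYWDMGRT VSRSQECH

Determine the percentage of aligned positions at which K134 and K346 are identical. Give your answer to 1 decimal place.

Mismatches occur at site 6 (D→F), site 9 (E→R), site 14 (G→Y), site 18 (V→G), site 21 (K→V), site 25 (L→Q), site 28 (C→H).
21 of the 28 sites match, so the percent identity is 21/28 × 100 = 75.0%.

75.0%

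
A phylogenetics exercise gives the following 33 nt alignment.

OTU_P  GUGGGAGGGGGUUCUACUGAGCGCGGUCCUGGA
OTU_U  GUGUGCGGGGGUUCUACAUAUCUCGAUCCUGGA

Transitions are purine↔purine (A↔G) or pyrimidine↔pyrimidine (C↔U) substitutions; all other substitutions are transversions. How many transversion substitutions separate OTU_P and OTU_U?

The sequences differ at positions 4 (G/U, transversion), 6 (A/C, transversion), 18 (U/A, transversion), 19 (G/U, transversion), 21 (G/U, transversion), 23 (G/U, transversion), 26 (G/A, transition).
Of the 7 differences, 1 transition and 6 transversions, so the answer is 6.

6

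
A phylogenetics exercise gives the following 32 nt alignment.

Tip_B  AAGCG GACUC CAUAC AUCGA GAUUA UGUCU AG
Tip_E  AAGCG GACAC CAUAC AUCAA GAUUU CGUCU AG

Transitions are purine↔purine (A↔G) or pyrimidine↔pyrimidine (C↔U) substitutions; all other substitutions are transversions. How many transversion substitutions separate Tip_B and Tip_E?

Differing sites — 9:U/A (Tv); 19:G/A (Ti); 25:A/U (Tv); 26:U/C (Ti).
Of the 4 differences, 2 transitions and 2 transversions, so the answer is 2.

2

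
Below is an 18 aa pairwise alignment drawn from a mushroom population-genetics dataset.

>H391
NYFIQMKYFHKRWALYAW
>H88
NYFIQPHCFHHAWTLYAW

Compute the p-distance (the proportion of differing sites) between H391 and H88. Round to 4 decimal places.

The sequences differ at positions 6 (M/P), 7 (K/H), 8 (Y/C), 11 (K/H), 12 (R/A), 14 (A/T).
There are 6 differences over 18 sites, so p = 6/18 = 0.3333.

0.3333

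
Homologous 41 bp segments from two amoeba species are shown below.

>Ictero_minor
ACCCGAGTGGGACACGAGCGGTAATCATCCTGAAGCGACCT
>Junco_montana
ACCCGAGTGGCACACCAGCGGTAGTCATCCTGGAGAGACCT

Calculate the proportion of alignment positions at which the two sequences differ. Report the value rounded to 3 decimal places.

The sequences differ at positions 11 (G/C), 16 (G/C), 24 (A/G), 33 (A/G), 36 (C/A).
There are 5 differences over 41 sites, so p = 5/41 = 0.122.

0.122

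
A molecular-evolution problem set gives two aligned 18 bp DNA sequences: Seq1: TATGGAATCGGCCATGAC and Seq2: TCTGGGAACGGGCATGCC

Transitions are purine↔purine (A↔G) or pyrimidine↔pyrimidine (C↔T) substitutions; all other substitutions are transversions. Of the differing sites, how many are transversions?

Mismatches occur at site 2 (A/C, transversion), site 6 (A/G, transition), site 8 (T/A, transversion), site 12 (C/G, transversion), site 17 (A/C, transversion).
Of the 5 differences, 1 transition and 4 transversions, so the answer is 4.

4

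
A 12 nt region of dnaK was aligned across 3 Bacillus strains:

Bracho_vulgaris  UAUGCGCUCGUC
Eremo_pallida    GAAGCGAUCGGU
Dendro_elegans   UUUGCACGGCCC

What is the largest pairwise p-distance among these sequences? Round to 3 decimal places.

Pairwise Hamming distances:
  Bracho_vulgaris vs Eremo_pallida: 5
  Bracho_vulgaris vs Dendro_elegans: 6
  Eremo_pallida vs Dendro_elegans: 10
The largest is 10 mismatches, between Eremo_pallida and Dendro_elegans; p = 10/12 = 0.833.

0.833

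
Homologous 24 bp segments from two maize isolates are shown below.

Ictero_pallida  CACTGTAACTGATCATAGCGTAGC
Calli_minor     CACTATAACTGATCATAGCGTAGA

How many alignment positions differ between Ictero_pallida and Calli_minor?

2

Mismatches occur at site 5 (G/A), site 24 (C/A).
That gives 2 mismatches out of 24 aligned sites, so the Hamming distance is 2.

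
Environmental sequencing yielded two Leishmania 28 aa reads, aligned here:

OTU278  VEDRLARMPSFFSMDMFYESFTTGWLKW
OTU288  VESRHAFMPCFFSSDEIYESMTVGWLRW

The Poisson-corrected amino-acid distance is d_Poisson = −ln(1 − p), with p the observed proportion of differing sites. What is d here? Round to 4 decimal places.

Differing sites — 3:D/S; 5:L/H; 7:R/F; 10:S/C; 14:M/S; 16:M/E; 17:F/I; 21:F/M; 23:T/V; 27:K/R.
p = 10/28 = 0.357143.
d = −ln(1 − 0.357143) = −ln(0.642857) = 0.4418.

0.4418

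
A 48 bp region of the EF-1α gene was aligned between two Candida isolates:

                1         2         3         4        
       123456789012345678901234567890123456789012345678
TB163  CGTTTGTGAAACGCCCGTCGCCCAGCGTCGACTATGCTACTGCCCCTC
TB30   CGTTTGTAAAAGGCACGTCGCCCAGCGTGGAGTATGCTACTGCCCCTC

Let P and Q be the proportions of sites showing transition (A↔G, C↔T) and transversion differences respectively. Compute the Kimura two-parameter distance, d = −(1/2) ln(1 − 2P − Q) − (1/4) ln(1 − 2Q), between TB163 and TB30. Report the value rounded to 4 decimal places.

The sequences differ at positions 8 (G/A, transition), 12 (C/G, transversion), 15 (C/A, transversion), 29 (C/G, transversion), 32 (C/G, transversion).
Of the 5 differences, 1 transition and 4 transversions over 48 sites: P = 1/48 = 0.020833, Q = 4/48 = 0.083333.
d = −0.5·ln(0.875001) − 0.25·ln(0.833334) = −0.5·(-0.133530) − 0.25·(-0.182321) = 0.1123.

0.1123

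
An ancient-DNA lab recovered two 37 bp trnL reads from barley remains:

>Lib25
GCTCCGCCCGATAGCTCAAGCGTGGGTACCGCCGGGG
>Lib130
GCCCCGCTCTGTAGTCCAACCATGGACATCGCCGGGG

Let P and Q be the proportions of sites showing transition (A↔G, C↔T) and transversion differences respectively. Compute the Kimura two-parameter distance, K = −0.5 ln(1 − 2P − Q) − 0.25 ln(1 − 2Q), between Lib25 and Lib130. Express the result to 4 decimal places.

0.4175

Mismatches occur at site 3 (T↔C, transition), site 8 (C↔T, transition), site 10 (G↔T, transversion), site 11 (A↔G, transition), site 15 (C↔T, transition), site 16 (T↔C, transition), site 20 (G↔C, transversion), site 22 (G↔A, transition), site 26 (G↔A, transition), site 27 (T↔C, transition), site 29 (C↔T, transition).
Of the 11 differences, 9 transitions and 2 transversions over 37 sites: P = 9/37 = 0.243243, Q = 2/37 = 0.054054.
d = −0.5·ln(0.459460) − 0.25·ln(0.891892) = −0.5·(-0.777703) − 0.25·(-0.114410) = 0.4175.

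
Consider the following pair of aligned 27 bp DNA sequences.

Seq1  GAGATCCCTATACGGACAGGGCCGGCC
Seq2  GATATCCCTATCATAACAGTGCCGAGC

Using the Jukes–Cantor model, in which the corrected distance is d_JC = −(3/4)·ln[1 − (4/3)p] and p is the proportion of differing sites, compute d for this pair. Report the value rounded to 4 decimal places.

Differing sites — 3:G/T; 12:A/C; 13:C/A; 14:G/T; 15:G/A; 20:G/T; 25:G/A; 26:C/G.
p = 8/27 = 0.296296.
d = −0.75 · ln(1 − (4/3)·0.296296) = −0.75 · ln(0.604939) = −0.75 · (-0.502628) = 0.3770.

0.3770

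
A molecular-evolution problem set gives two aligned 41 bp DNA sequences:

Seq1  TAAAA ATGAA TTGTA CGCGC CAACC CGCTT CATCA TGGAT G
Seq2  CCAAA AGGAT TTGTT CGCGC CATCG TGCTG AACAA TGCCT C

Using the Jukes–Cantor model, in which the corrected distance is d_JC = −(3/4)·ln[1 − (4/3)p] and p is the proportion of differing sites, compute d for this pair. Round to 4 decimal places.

The sequences differ at positions 1 (T/C), 2 (A/C), 7 (T/G), 10 (A/T), 15 (A/T), 23 (A/T), 25 (C/G), 26 (C/T), 30 (T/G), 31 (C/A), 33 (T/C), 34 (C/A), 38 (G/C), 39 (A/C), 41 (G/C).
p = 15/41 = 0.365854.
d = −0.75 · ln(1 − (4/3)·0.365854) = −0.75 · ln(0.512195) = −0.75 · (-0.669050) = 0.5018.

0.5018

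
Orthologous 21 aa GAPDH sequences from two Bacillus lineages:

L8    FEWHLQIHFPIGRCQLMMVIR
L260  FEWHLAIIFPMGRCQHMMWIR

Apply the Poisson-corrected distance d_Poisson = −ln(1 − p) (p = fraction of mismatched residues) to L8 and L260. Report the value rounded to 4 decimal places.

The sequences differ at positions 6 (Q/A), 8 (H/I), 11 (I/M), 16 (L/H), 19 (V/W).
p = 5/21 = 0.238095.
d = −ln(1 − 0.238095) = −ln(0.761905) = 0.2719.

0.2719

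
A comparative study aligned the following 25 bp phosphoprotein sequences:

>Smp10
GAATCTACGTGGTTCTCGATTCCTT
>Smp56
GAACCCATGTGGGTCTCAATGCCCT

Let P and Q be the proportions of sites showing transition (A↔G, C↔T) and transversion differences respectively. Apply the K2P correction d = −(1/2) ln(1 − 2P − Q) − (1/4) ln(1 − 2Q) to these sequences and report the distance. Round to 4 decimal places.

The sequences differ at positions 4 (T/C, transition), 6 (T/C, transition), 8 (C/T, transition), 13 (T/G, transversion), 18 (G/A, transition), 21 (T/G, transversion), 24 (T/C, transition).
Of the 7 differences, 5 transitions and 2 transversions over 25 sites: P = 5/25 = 0.200000, Q = 2/25 = 0.080000.
d = −0.5·ln(0.520000) − 0.25·ln(0.840000) = −0.5·(-0.653926) − 0.25·(-0.174353) = 0.3706.

0.3706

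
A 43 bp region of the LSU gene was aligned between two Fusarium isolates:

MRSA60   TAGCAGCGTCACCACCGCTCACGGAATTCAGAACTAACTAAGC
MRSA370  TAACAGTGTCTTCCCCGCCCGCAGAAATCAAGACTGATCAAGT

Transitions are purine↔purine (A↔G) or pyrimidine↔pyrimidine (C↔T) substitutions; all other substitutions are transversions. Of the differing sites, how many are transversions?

3

The sequences differ at positions 3 (G/A, transition), 7 (C/T, transition), 11 (A/T, transversion), 12 (C/T, transition), 14 (A/C, transversion), 19 (T/C, transition), 21 (A/G, transition), 23 (G/A, transition), 27 (T/A, transversion), 31 (G/A, transition), 32 (A/G, transition), 36 (A/G, transition), 38 (C/T, transition), 39 (T/C, transition), 43 (C/T, transition).
Of the 15 differences, 12 transitions and 3 transversions, so the answer is 3.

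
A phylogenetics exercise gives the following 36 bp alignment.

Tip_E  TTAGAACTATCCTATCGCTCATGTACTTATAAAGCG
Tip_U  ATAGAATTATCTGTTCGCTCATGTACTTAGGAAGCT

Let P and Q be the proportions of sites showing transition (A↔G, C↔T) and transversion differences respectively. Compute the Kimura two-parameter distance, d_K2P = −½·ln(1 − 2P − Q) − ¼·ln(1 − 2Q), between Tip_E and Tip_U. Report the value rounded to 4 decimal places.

0.2637

The sequences differ at positions 1 (T/A, transversion), 7 (C/T, transition), 12 (C/T, transition), 13 (T/G, transversion), 14 (A/T, transversion), 30 (T/G, transversion), 31 (A/G, transition), 36 (G/T, transversion).
Of the 8 differences, 3 transitions and 5 transversions over 36 sites: P = 3/36 = 0.083333, Q = 5/36 = 0.138889.
d = −0.5·ln(0.694445) − 0.25·ln(0.722222) = −0.5·(-0.364642) − 0.25·(-0.325423) = 0.2637.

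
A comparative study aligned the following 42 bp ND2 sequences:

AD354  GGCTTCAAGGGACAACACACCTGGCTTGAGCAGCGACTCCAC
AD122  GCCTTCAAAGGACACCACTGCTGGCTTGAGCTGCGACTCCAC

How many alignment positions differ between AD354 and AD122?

6

Differing sites — 2:G/C; 9:G/A; 15:A/C; 19:A/T; 20:C/G; 32:A/T.
That gives 6 mismatches out of 42 aligned sites, so the Hamming distance is 6.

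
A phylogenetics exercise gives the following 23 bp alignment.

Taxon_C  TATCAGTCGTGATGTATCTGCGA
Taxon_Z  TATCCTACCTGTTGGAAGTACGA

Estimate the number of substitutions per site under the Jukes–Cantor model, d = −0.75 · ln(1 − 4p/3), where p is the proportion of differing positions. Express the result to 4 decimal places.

0.5532

Differing sites — 5:A/C; 6:G/T; 7:T/A; 9:G/C; 12:A/T; 15:T/G; 17:T/A; 18:C/G; 20:G/A.
p = 9/23 = 0.391304.
d = −0.75 · ln(1 − (4/3)·0.391304) = −0.75 · ln(0.478261) = −0.75 · (-0.737599) = 0.5532.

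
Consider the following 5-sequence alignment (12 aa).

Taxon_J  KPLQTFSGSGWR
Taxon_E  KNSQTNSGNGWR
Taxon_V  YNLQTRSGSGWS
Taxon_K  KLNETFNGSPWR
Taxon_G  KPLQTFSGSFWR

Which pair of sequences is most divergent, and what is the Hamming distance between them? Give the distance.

8

Pairwise Hamming distances:
  Taxon_J vs Taxon_E: 4
  Taxon_J vs Taxon_V: 4
  Taxon_J vs Taxon_K: 5
  Taxon_J vs Taxon_G: 1
  Taxon_E vs Taxon_V: 5
  Taxon_E vs Taxon_K: 7
  Taxon_E vs Taxon_G: 5
  Taxon_V vs Taxon_K: 8
  Taxon_V vs Taxon_G: 5
  Taxon_K vs Taxon_G: 5
The largest is 8, between Taxon_V and Taxon_K.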